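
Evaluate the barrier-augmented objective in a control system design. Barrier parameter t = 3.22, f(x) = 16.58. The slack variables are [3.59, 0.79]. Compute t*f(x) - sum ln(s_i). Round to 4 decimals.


Step 1: Compute log-barrier.
ln values: [1.2782, -0.2357]
phi = -(1.2782 - 0.2357) = -1.0424
Step 2: Compute augmented objective.
t*f(x) = 3.22*16.58 = 53.3876
Total = 53.3876 - 1.0424 = 52.3452


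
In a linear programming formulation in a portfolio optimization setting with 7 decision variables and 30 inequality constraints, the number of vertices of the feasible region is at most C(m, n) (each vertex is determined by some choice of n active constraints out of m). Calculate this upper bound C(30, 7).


Each vertex corresponds to some choice of n active constraints out of m, so the number of vertices is at most C(m, n) = m! / (n!(m-n)!).
m = 30, n = 7
Numerator: 30 * 29 * 28 * 27 * 26 * 25 * 24
Denominator: 7! = 5040
C(30, 7) = 2035800


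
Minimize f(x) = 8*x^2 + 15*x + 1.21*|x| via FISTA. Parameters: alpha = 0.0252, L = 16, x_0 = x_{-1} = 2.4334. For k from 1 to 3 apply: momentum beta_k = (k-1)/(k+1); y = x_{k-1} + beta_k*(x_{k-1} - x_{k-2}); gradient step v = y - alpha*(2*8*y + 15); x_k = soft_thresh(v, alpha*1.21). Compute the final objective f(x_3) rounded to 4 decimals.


FISTA on f(x) = 8*x^2 + 15*x + 1.21*|x|
L = 16, alpha = 0.0252
Iteration 1: beta = 0.0, y = 2.4334 + 0.0*(2.4334 - 2.4334) = 2.4334
  grad(y) = 53.9344, v = y - alpha*grad = 1.0743
  prox(v) = soft_thresh(1.0743, 0.0305) = 1.0438
Iteration 2: beta = 0.3333, y = 1.0438 + 0.3333*(1.0438 - 2.4334) = 0.5805
  grad(y) = 24.2888, v = y - alpha*grad = -0.0315
  prox(v) = soft_thresh(-0.0315, 0.0305) = -0.001
Iteration 3: beta = 0.5, y = -0.001 + 0.5*(-0.001 - 1.0438) = -0.5234
  grad(y) = 6.625, v = y - alpha*grad = -0.6904
  prox(v) = soft_thresh(-0.6904, 0.0305) = -0.6599
f(x_3) = 8*(-0.6599)^2 + 15*(-0.6599) + 1.21*|-0.6599| = -5.6163


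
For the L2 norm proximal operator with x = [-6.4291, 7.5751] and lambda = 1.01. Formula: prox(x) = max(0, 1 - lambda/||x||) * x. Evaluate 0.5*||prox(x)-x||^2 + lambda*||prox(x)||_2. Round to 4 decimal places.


Step 1: Compute ||x||.
||x|| = 9.9356
Step 2: Compute scaling factor.
scale = max(0, 1 - 1.01/9.9356) = 0.8983
Step 3: prox(x) = [-5.7755, 6.8051]
||prox(x)|| = 8.9256
Step 4: Proximal objective.
0.5*||prox-x||^2 = 0.5101
lambda*||prox|| = 9.0149
Total = 9.5249


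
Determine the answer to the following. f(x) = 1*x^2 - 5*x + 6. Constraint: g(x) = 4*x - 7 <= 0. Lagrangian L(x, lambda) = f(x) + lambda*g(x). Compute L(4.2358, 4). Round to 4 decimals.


Step 1: Evaluate f(x).
f(4.2358) = 1*4.2358^2 - 5*4.2358 + 6 = 2.763
Step 2: Evaluate g(x).
g(4.2358) = 4*4.2358 - 7 = 9.9432
Step 3: Compute Lagrangian.
L = 2.763 + 4*9.9432 = 42.5358


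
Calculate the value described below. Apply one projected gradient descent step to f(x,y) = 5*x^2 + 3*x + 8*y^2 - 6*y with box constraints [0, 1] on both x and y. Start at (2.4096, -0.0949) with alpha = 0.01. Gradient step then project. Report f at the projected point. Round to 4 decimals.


Step 1: Compute gradient at (2.4096, -0.0949).
grad_x = 2*5*2.4096 + 3 = 27.096
grad_y = 2*8*-0.0949 - 6 = -7.5184
Step 2: Gradient step.
x_raw = 2.4096 - 0.01*27.096 = 2.1386
y_raw = -0.0949 - 0.01*-7.5184 = -0.0197
Step 3: Project onto [0, 1].
x_proj = clip(2.1386) = 1.0
y_proj = clip(-0.0197) = 0.0
Step 4: Evaluate f.
f(1.0, 0.0) = 8.0


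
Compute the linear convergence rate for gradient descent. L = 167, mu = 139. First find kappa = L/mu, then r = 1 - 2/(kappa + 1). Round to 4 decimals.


Step 1: Compute the condition number.
kappa = L/mu = 167/139 = 1.2014
Step 2: Compute the convergence rate.
r = 1 - 2/(kappa + 1) = 1 - 2*mu/(L + mu) = (L - mu)/(L + mu) = 28/306 = 0.0915


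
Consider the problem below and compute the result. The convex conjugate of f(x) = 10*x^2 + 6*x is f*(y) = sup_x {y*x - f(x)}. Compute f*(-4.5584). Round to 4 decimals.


f*(y) = sup_x {y*x - a*x^2 - b*x} = sup_x {(y-b)*x - a*x^2}
FOC: (y - b) - 2a*x = 0 => x* = (y - b)/(2a)
x* = (-4.5584 - 6)/(2*10) = -0.5279
f*(-4.5584) = (y-b)^2/(4a) = (-4.5584 - 6)^2/(4*10)
= 111.4798/40 = 2.787


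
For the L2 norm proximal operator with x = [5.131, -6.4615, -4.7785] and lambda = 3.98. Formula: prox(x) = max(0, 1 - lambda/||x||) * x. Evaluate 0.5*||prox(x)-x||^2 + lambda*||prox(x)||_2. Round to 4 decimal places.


Step 1: Compute ||x||.
||x|| = 9.5348
Step 2: Compute scaling factor.
scale = max(0, 1 - 3.98/9.5348) = 0.5826
Step 3: prox(x) = [2.9892, -3.7643, -2.7839]
||prox(x)|| = 5.5548
Step 4: Proximal objective.
0.5*||prox-x||^2 = 7.9202
lambda*||prox|| = 22.1081
Total = 30.0283


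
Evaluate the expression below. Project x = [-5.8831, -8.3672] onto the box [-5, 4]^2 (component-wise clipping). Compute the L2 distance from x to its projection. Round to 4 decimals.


Project each component onto [-5, 4].
clip(-5.8831) = -5.0, clip(-8.3672) = -5.0
Projection = [-5.0, -5.0]
Squared diffs: [0.7799, 11.338]
Distance = sqrt(12.1179) = 3.4811


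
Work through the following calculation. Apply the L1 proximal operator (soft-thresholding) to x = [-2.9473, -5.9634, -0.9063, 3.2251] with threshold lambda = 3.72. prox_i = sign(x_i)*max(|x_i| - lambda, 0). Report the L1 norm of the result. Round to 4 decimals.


Soft-thresholding with lambda = 3.72:
prox(-2.9473) = sign(-2.9473)*max(|-2.9473| - 3.72, 0) = 0.0
prox(-5.9634) = sign(-5.9634)*max(|-5.9634| - 3.72, 0) = -2.2434
prox(-0.9063) = sign(-0.9063)*max(|-0.9063| - 3.72, 0) = 0.0
prox(3.2251) = sign(3.2251)*max(|3.2251| - 3.72, 0) = 0.0
prox(x) = [0.0, -2.2434, 0.0, 0.0]
||prox(x)||_1 = 0.0 + 2.2434 + 0.0 + 0.0 = 2.2434


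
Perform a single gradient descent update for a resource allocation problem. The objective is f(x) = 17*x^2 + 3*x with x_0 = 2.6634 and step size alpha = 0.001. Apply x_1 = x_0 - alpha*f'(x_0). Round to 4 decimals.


We compute the gradient at x_0 and apply the update.
f'(x) = 34*x + 3
f'(2.6634) = 34*2.6634 + 3 = 93.5556
x_1 = 2.6634 - 0.001*93.5556 = 2.5698


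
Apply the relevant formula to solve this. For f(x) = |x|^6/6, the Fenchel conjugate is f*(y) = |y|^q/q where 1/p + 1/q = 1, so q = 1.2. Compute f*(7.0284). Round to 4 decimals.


The conjugate exponent q satisfies 1/p + 1/q = 1.
p = 6, so q = 6/(6 - 1) = 1.2
|y|^q = 7.0284^1.2 = 10.3807
f*(7.0284) = 10.3807 / 1.2 = 8.6506


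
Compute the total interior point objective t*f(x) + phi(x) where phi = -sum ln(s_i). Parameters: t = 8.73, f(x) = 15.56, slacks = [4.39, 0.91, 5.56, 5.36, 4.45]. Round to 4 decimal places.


Step 1: Compute log-barrier.
ln values: [1.4793, -0.0943, 1.7156, 1.679, 1.4929]
phi = -(1.4793 - 0.0943 + 1.7156 + 1.679 + 1.4929) = -6.2725
Step 2: Compute augmented objective.
t*f(x) = 8.73*15.56 = 135.8388
Total = 135.8388 - 6.2725 = 129.5663


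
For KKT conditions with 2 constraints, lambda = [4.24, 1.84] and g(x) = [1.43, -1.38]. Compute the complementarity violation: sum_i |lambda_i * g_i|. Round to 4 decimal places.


KKT complementary slackness check:
lambda_1 * g_1 = 4.24 * 1.43 = 6.0632
lambda_2 * g_2 = 1.84 * -1.38 = -2.5392
Total violation = 6.0632 + 2.5392 = 8.6024


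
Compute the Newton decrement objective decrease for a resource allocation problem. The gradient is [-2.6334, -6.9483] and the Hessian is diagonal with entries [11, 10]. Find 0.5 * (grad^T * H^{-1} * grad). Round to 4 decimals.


Step 1: H is diagonal, so H^(-1) * g = [-0.2394, -0.6948].
Step 2: g^T H^(-1) g = sum_i g_i^2 / H_ii
  = (-2.6334)^2/11 + (-6.9483)^2/10
  = 0.6304 + 4.8279 = 5.4583
Step 3: Objective decrease = 0.5 * g^T H^(-1) g = 2.7292


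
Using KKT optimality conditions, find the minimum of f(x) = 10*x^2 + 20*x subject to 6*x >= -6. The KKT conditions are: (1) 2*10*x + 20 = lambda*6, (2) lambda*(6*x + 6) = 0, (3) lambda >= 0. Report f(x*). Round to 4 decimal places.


Step 1: Try lambda = 0 (constraint inactive).
Stationarity: 2*10*x + 20 = 0
x* = -20/(2*10) = -1.0
Check constraint: 6*-1.0 = -6.0 >= -6 -- satisfied.
Step 2: Compute optimal value.
f(x*) = 10*(-1.0)^2 + 20*(-1.0) = -10.0


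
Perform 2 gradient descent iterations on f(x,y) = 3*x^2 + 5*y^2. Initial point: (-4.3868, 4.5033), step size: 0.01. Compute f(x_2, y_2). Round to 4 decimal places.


Gradient descent on f(x,y) = 3*x^2 + 5*y^2.
Starting point: (-4.3868, 4.5033), alpha = 0.01
Step 1: grad_x = 2*3*-4.3868 = -26.3208, grad_y = 2*5*4.5033 = 45.033
  x_1 = -4.3868 - 0.01*-26.3208 = -4.1236
  y_1 = 4.5033 - 0.01*45.033 = 4.053
Step 2: grad_x = 2*3*-4.1236 = -24.7416, grad_y = 2*5*4.053 = 40.5297
  x_2 = -4.1236 - 0.01*-24.7416 = -3.8762
  y_2 = 4.053 - 0.01*40.5297 = 3.6477
f(-3.8762, 3.6477) = 3*(-3.8762)^2 + 5*3.6477^2 = 111.6018


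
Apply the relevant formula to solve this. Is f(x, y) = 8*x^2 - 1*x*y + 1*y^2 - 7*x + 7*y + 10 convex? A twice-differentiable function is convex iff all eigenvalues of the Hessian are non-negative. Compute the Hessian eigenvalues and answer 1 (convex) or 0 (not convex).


The Hessian of f(x,y) = 8*x^2 - 1*x*y + 1*y^2 - 7*x + 7*y + 10 is:
H = [[16, -1], [-1, 2]]
Trace = 16 + 2 = 18
Determinant = 16*2 - (-1)^2 = 31
Discriminant = (18)^2 - 4*31 = 200.0
Eigenvalues: lambda_1 = 1.9289, lambda_2 = 16.0711
The function is convex.

1


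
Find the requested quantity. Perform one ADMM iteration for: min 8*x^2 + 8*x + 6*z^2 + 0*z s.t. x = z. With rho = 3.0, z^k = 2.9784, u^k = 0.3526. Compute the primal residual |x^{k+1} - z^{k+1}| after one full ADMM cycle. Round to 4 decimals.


ADMM iteration with rho = 3.0, z^k = 2.9784, u^k = 0.3526
Step 1: x-update.
Minimize 8*x^2 + 8*x + (3.0/2)*(x - 2.9784 + 0.3526)^2
FOC: (2*8 + 3.0)*x = -8 + 3.0*(2.9784 - 0.3526)
x^{k+1} = -0.0065
Step 2: z-update.
Minimize 6*z^2 + 0*z + (3.0/2)*(-0.0065 - z + 0.3526)^2
FOC: (2*6 + 3.0)*z = 0 + 3.0*(-0.0065 + 0.3526)
z^{k+1} = 0.0692
Step 3: u-update.
u^{k+1} = 0.3526 - 0.0065 - 0.0692 = 0.2769
Step 4: Primal residual = |-0.0065 - 0.0692| = 0.0757


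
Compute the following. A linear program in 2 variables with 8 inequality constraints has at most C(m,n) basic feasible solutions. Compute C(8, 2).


Each vertex corresponds to some choice of n active constraints out of m, so the number of vertices is at most C(m, n) = m! / (n!(m-n)!).
m = 8, n = 2
Numerator: 8 * 7
Denominator: 2! = 2
C(8, 2) = 28


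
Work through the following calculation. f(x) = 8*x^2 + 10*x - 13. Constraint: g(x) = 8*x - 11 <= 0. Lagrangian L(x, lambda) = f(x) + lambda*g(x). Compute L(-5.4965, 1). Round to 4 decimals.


Step 1: Evaluate f(x).
f(-5.4965) = 8*(-5.4965)^2 + 10*(-5.4965) - 13 = 173.7271
Step 2: Evaluate g(x).
g(-5.4965) = 8*-5.4965 - 11 = -54.972
Step 3: Compute Lagrangian.
L = 173.7271 + 1*-54.972 = 118.7551


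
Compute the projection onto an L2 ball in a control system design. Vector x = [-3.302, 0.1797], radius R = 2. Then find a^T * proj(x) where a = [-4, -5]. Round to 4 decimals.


Step 1: Compute ||x|| (intermediates to 6 decimals).
||x|| = sqrt((-3.302)^2 + 0.1797^2) = 3.306886
Step 2: Project.
Since ||x|| > R, scale = R/||x|| = 2/3.306886 = 0.604799, proj(x) = scale * x
proj(x) = [-1.997046, 0.108682]
Step 3: Dot product.
a^T * proj(x) = -4*(-1.997046) - 5*0.108682 = 7.4448


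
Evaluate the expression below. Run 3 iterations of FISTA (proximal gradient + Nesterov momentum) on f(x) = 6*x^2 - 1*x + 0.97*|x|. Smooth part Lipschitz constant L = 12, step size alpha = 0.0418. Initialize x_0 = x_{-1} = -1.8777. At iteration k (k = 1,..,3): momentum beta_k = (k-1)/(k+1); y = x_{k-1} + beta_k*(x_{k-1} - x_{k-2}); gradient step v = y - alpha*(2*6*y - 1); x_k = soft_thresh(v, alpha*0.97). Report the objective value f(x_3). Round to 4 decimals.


FISTA on f(x) = 6*x^2 - 1*x + 0.97*|x|
L = 12, alpha = 0.0418
Iteration 1: beta = 0.0, y = -1.8777 + 0.0*(-1.8777 + 1.8777) = -1.8777
  grad(y) = -23.5324, v = y - alpha*grad = -0.894
  prox(v) = soft_thresh(-0.894, 0.0405) = -0.8535
Iteration 2: beta = 0.3333, y = -0.8535 + 0.3333*(-0.8535 + 1.8777) = -0.5121
  grad(y) = -7.1452, v = y - alpha*grad = -0.2134
  prox(v) = soft_thresh(-0.2134, 0.0405) = -0.1729
Iteration 3: beta = 0.5, y = -0.1729 + 0.5*(-0.1729 + 0.8535) = 0.1674
  grad(y) = 1.0091, v = y - alpha*grad = 0.1252
  prox(v) = soft_thresh(0.1252, 0.0405) = 0.0847
f(x_3) = 6*0.0847^2 - 1*0.0847 + 0.97*|0.0847| = 0.0405


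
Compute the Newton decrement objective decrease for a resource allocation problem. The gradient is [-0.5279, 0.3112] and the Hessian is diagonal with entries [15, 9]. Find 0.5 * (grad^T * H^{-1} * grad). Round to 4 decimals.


Step 1: H is diagonal, so H^(-1) * g = [-0.0352, 0.0346].
Step 2: g^T H^(-1) g = sum_i g_i^2 / H_ii
  = (-0.5279)^2/15 + (0.3112)^2/9
  = 0.0186 + 0.0108 = 0.0293
Step 3: Objective decrease = 0.5 * g^T H^(-1) g = 0.0147


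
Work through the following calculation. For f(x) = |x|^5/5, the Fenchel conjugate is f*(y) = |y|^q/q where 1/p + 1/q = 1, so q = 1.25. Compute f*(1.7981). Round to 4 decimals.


The conjugate exponent q satisfies 1/p + 1/q = 1.
p = 5, so q = 5/(5 - 1) = 1.25
|y|^q = 1.7981^1.25 = 2.0822
f*(1.7981) = 2.0822 / 1.25 = 1.6657


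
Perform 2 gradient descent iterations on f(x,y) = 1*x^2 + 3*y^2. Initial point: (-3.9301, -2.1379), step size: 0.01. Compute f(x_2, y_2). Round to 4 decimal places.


Gradient descent on f(x,y) = 1*x^2 + 3*y^2.
Starting point: (-3.9301, -2.1379), alpha = 0.01
Step 1: grad_x = 2*1*-3.9301 = -7.8602, grad_y = 2*3*-2.1379 = -12.8274
  x_1 = -3.9301 - 0.01*-7.8602 = -3.8515
  y_1 = -2.1379 - 0.01*-12.8274 = -2.0096
Step 2: grad_x = 2*1*-3.8515 = -7.703, grad_y = 2*3*-2.0096 = -12.0578
  x_2 = -3.8515 - 0.01*-7.703 = -3.7745
  y_2 = -2.0096 - 0.01*-12.0578 = -1.889
f(-3.7745, -1.889) = 1*(-3.7745)^2 + 3*(-1.889)^2 = 24.9521


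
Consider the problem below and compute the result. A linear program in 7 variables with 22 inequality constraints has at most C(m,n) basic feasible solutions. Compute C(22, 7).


Each vertex corresponds to some choice of n active constraints out of m, so the number of vertices is at most C(m, n) = m! / (n!(m-n)!).
m = 22, n = 7
Numerator: 22 * 21 * 20 * 19 * 18 * 17 * 16
Denominator: 7! = 5040
C(22, 7) = 170544


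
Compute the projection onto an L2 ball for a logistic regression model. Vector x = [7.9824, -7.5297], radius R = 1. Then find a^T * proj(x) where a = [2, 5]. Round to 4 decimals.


Step 1: Compute ||x|| (intermediates to 6 decimals).
||x|| = sqrt(7.9824^2 + (-7.5297)^2) = 10.973381
Step 2: Project.
Since ||x|| > R, scale = R/||x|| = 1/10.973381 = 0.09113, proj(x) = scale * x
proj(x) = [0.727436, -0.686182]
Step 3: Dot product.
a^T * proj(x) = 2*0.727436 + 5*(-0.686182) = -1.976


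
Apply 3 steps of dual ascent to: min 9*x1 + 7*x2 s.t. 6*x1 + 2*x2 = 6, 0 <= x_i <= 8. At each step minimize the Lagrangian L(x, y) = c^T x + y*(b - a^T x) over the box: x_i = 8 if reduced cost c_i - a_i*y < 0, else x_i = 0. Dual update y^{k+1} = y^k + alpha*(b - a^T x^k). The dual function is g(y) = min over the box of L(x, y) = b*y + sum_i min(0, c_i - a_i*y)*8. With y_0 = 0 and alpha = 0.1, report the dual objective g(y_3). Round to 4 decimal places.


Dual ascent for LP: min 9*x1 + 7*x2, 6*x1 + 2*x2 = 6, 0 <= x_i <= 8
Step 1: y^k = 0.0, reduced costs: (9.0, 7.0)
  x^k = (0.0, 0.0), subgradient = b - a^T x = 6.0
  y^{k+1} = 0.0 + 0.1*6.0 = 0.6
Step 2: y^k = 0.6, reduced costs: (5.4, 5.8)
  x^k = (0.0, 0.0), subgradient = b - a^T x = 6.0
  y^{k+1} = 0.6 + 0.1*6.0 = 1.2
Step 3: y^k = 1.2, reduced costs: (1.8, 4.6)
  x^k = (0.0, 0.0), subgradient = b - a^T x = 6.0
  y^{k+1} = 1.2 + 0.1*6.0 = 1.8
Dual objective at y_3 = 1.8: reduced costs (-1.8, 3.4), box minimizer x = (8.0, 0.0)
g(y_3) = b*y + (c1 - a1*y)*x1 + (c2 - a2*y)*x2 = 6*1.8 + (-1.8)*8.0 + 3.4*0.0 = 10.8 - 14.4 + 0.0 = -3.6


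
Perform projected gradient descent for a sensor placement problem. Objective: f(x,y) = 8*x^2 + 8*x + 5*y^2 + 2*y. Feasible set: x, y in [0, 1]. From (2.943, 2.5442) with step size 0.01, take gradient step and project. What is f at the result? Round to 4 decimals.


Step 1: Compute gradient at (2.943, 2.5442).
grad_x = 2*8*2.943 + 8 = 55.088
grad_y = 2*5*2.5442 + 2 = 27.442
Step 2: Gradient step.
x_raw = 2.943 - 0.01*55.088 = 2.3921
y_raw = 2.5442 - 0.01*27.442 = 2.2698
Step 3: Project onto [0, 1].
x_proj = clip(2.3921) = 1.0
y_proj = clip(2.2698) = 1.0
Step 4: Evaluate f.
f(1.0, 1.0) = 23.0


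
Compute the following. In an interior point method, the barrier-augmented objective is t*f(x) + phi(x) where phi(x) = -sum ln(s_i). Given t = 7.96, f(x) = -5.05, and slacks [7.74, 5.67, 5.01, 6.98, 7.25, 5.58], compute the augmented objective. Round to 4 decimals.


Step 1: Compute log-barrier.
ln values: [2.0464, 1.7352, 1.6114, 1.943, 1.981, 1.7192]
phi = -(2.0464 + 1.7352 + 1.6114 + 1.943 + 1.981 + 1.7192) = -11.0363
Step 2: Compute augmented objective.
t*f(x) = 7.96*-5.05 = -40.198
Total = -40.198 - 11.0363 = -51.2343


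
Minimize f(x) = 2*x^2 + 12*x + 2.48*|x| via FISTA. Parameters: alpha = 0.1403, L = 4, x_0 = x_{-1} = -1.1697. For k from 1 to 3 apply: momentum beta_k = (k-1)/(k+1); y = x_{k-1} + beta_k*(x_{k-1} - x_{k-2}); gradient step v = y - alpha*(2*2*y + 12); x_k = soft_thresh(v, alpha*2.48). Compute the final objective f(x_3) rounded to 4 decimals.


FISTA on f(x) = 2*x^2 + 12*x + 2.48*|x|
L = 4, alpha = 0.1403
Iteration 1: beta = 0.0, y = -1.1697 + 0.0*(-1.1697 + 1.1697) = -1.1697
  grad(y) = 7.3212, v = y - alpha*grad = -2.1969
  prox(v) = soft_thresh(-2.1969, 0.3479) = -1.8489
Iteration 2: beta = 0.3333, y = -1.8489 + 0.3333*(-1.8489 + 1.1697) = -2.0753
  grad(y) = 3.6987, v = y - alpha*grad = -2.5943
  prox(v) = soft_thresh(-2.5943, 0.3479) = -2.2463
Iteration 3: beta = 0.5, y = -2.2463 + 0.5*(-2.2463 + 1.8489) = -2.445
  grad(y) = 2.22, v = y - alpha*grad = -2.7565
  prox(v) = soft_thresh(-2.7565, 0.3479) = -2.4085
f(x_3) = 2*(-2.4085)^2 + 12*(-2.4085) + 2.48*|-2.4085| = -11.3272


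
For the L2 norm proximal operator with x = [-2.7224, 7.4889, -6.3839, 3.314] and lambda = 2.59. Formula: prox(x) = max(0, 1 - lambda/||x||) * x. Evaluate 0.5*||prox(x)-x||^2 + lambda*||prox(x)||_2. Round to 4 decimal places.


Step 1: Compute ||x||.
||x|| = 10.7346
Step 2: Compute scaling factor.
scale = max(0, 1 - 2.59/10.7346) = 0.7587
Step 3: prox(x) = [-2.0656, 5.682, -4.8436, 2.5144]
||prox(x)|| = 8.1446
Step 4: Proximal objective.
0.5*||prox-x||^2 = 3.3541
lambda*||prox|| = 21.0945
Total = 24.4486


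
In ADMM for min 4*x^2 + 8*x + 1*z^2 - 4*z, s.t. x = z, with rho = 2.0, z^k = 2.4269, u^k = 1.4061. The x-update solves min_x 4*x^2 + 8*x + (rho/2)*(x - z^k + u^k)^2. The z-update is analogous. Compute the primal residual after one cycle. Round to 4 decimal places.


ADMM iteration with rho = 2.0, z^k = 2.4269, u^k = 1.4061
Step 1: x-update.
Minimize 4*x^2 + 8*x + (2.0/2)*(x - 2.4269 + 1.4061)^2
FOC: (2*4 + 2.0)*x = -8 + 2.0*(2.4269 - 1.4061)
x^{k+1} = -0.5958
Step 2: z-update.
Minimize 1*z^2 - 4*z + (2.0/2)*(-0.5958 - z + 1.4061)^2
FOC: (2*1 + 2.0)*z = 4 + 2.0*(-0.5958 + 1.4061)
z^{k+1} = 1.4051
Step 3: u-update.
u^{k+1} = 1.4061 - 0.5958 - 1.4051 = -0.5949
Step 4: Primal residual = |-0.5958 - 1.4051| = 2.001


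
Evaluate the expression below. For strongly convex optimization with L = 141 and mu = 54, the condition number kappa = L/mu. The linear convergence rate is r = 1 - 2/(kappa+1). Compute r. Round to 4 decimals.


Step 1: Compute the condition number.
kappa = L/mu = 141/54 = 2.6111
Step 2: Compute the convergence rate.
r = 1 - 2/(kappa + 1) = 1 - 2*mu/(L + mu) = (L - mu)/(L + mu) = 87/195 = 0.4462


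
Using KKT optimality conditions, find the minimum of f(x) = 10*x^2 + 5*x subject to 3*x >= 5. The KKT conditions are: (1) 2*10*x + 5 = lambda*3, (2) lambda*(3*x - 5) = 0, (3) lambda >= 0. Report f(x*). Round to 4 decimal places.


Step 1: Try lambda = 0 (constraint inactive).
x_unc = -5/(2*10) = -0.25
Check: 3*-0.25 = -0.75 < 5 -- violated!
Step 2: Constraint must be active: 3*x = 5
x* = 5/3 = 1.6667 (rounded; the exact value 5/3 is used below)
lambda = (2*10*(5/3) + 5)/3 = 12.7778
Step 3: Compute optimal value.
f(x*) = 10*(5/3)^2 + 5*(5/3) = 36.1111


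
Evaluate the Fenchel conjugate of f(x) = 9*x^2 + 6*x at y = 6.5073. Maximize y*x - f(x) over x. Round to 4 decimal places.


f*(y) = sup_x {y*x - a*x^2 - b*x} = sup_x {(y-b)*x - a*x^2}
FOC: (y - b) - 2a*x = 0 => x* = (y - b)/(2a)
x* = (6.5073 - 6)/(2*9) = 0.0282
f*(6.5073) = (y-b)^2/(4a) = (6.5073 - 6)^2/(4*9)
= 0.2574/36 = 0.0071


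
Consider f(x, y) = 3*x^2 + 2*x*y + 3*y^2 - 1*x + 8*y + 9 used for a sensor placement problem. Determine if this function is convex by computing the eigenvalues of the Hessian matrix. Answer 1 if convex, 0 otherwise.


The Hessian of f(x,y) = 3*x^2 + 2*x*y + 3*y^2 - 1*x + 8*y + 9 is:
H = [[6, 2], [2, 6]]
Trace = 6 + 6 = 12
Determinant = 6*6 - (2)^2 = 32
Discriminant = (12)^2 - 4*32 = 16.0
Eigenvalues: lambda_1 = 4.0, lambda_2 = 8.0
The function is convex.

1


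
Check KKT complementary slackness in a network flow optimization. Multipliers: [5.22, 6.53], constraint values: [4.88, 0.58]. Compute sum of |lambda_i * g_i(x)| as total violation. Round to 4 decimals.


KKT complementary slackness check:
lambda_1 * g_1 = 5.22 * 4.88 = 25.4736
lambda_2 * g_2 = 6.53 * 0.58 = 3.7874
Total violation = 25.4736 + 3.7874 = 29.261


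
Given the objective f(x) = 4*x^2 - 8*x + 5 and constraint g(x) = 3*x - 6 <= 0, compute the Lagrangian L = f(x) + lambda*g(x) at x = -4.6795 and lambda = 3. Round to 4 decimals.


Step 1: Evaluate f(x).
f(-4.6795) = 4*(-4.6795)^2 - 8*(-4.6795) + 5 = 130.0269
Step 2: Evaluate g(x).
g(-4.6795) = 3*-4.6795 - 6 = -20.0385
Step 3: Compute Lagrangian.
L = 130.0269 + 3*-20.0385 = 69.9114


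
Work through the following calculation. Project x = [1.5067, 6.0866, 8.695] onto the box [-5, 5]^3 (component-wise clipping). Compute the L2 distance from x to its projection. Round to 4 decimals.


Project each component onto [-5, 5].
clip(1.5067) = 1.5067, clip(6.0866) = 5.0, clip(8.695) = 5.0
Projection = [1.5067, 5.0, 5.0]
Squared diffs: [0.0, 1.1807, 13.653]
Distance = sqrt(14.8337) = 3.8515


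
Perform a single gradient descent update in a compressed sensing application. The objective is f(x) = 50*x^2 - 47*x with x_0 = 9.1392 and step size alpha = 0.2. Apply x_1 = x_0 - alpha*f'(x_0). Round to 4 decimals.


We compute the gradient at x_0 and apply the update.
f'(x) = 100*x - 47
f'(9.1392) = 100*9.1392 - 47 = 866.92
x_1 = 9.1392 - 0.2*866.92 = -164.2448


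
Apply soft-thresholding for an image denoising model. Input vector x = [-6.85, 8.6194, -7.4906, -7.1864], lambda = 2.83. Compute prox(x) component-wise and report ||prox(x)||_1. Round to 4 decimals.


Soft-thresholding with lambda = 2.83:
prox(-6.85) = sign(-6.85)*max(|-6.85| - 2.83, 0) = -4.02
prox(8.6194) = sign(8.6194)*max(|8.6194| - 2.83, 0) = 5.7894
prox(-7.4906) = sign(-7.4906)*max(|-7.4906| - 2.83, 0) = -4.6606
prox(-7.1864) = sign(-7.1864)*max(|-7.1864| - 2.83, 0) = -4.3564
prox(x) = [-4.02, 5.7894, -4.6606, -4.3564]
||prox(x)||_1 = 4.02 + 5.7894 + 4.6606 + 4.3564 = 18.8264


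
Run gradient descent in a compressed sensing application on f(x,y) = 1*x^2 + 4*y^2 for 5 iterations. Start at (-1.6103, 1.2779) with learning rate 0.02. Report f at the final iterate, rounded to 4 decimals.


Gradient descent on f(x,y) = 1*x^2 + 4*y^2.
Starting point: (-1.6103, 1.2779), alpha = 0.02
Step 1: grad_x = 2*1*-1.6103 = -3.2206, grad_y = 2*4*1.2779 = 10.2232
  x_1 = -1.6103 - 0.02*-3.2206 = -1.5459
  y_1 = 1.2779 - 0.02*10.2232 = 1.0734
Step 2: grad_x = 2*1*-1.5459 = -3.0918, grad_y = 2*4*1.0734 = 8.5875
  x_2 = -1.5459 - 0.02*-3.0918 = -1.4841
  y_2 = 1.0734 - 0.02*8.5875 = 0.9017
Step 3: grad_x = 2*1*-1.4841 = -2.9681, grad_y = 2*4*0.9017 = 7.2135
  x_3 = -1.4841 - 0.02*-2.9681 = -1.4247
  y_3 = 0.9017 - 0.02*7.2135 = 0.7574
Step 4: grad_x = 2*1*-1.4247 = -2.8494, grad_y = 2*4*0.7574 = 6.0593
  x_4 = -1.4247 - 0.02*-2.8494 = -1.3677
  y_4 = 0.7574 - 0.02*6.0593 = 0.6362
Step 5: grad_x = 2*1*-1.3677 = -2.7354, grad_y = 2*4*0.6362 = 5.0898
  x_5 = -1.3677 - 0.02*-2.7354 = -1.313
  y_5 = 0.6362 - 0.02*5.0898 = 0.5344
f(-1.313, 0.5344) = 1*(-1.313)^2 + 4*0.5344^2 = 2.8664


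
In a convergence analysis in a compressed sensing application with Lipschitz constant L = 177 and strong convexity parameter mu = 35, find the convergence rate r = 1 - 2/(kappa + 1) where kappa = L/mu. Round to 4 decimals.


Step 1: Compute the condition number.
kappa = L/mu = 177/35 = 5.0571
Step 2: Compute the convergence rate.
r = 1 - 2/(kappa + 1) = 1 - 2*mu/(L + mu) = (L - mu)/(L + mu) = 142/212 = 0.6698


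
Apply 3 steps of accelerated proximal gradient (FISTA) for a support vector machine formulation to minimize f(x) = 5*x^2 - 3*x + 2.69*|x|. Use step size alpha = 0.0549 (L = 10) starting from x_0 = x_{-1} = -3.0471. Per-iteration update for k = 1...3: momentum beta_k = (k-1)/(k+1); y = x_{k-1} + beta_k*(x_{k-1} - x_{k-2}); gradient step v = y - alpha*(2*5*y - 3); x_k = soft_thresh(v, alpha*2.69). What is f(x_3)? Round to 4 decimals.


FISTA on f(x) = 5*x^2 - 3*x + 2.69*|x|
L = 10, alpha = 0.0549
Iteration 1: beta = 0.0, y = -3.0471 + 0.0*(-3.0471 + 3.0471) = -3.0471
  grad(y) = -33.471, v = y - alpha*grad = -1.2095
  prox(v) = soft_thresh(-1.2095, 0.1477) = -1.0619
Iteration 2: beta = 0.3333, y = -1.0619 + 0.3333*(-1.0619 + 3.0471) = -0.4001
  grad(y) = -7.0011, v = y - alpha*grad = -0.0158
  prox(v) = soft_thresh(-0.0158, 0.1477) = 0.0
Iteration 3: beta = 0.5, y = 0.0 + 0.5*(0.0 + 1.0619) = 0.5309
  grad(y) = 2.3093, v = y - alpha*grad = 0.4041
  prox(v) = soft_thresh(0.4041, 0.1477) = 0.2565
f(x_3) = 5*0.2565^2 - 3*0.2565 + 2.69*|0.2565| = 0.2494


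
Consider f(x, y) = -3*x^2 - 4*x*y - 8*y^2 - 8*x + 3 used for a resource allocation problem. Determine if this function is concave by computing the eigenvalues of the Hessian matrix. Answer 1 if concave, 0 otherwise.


The Hessian of f(x,y) = -3*x^2 - 4*x*y - 8*y^2 - 8*x + 3 is:
H = [[-6, -4], [-4, -16]]
Trace = -6 - 16 = -22
Determinant = -6*-16 - (-4)^2 = 80
Discriminant = (-22)^2 - 4*80 = 164.0
Eigenvalues: lambda_1 = -17.4031, lambda_2 = -4.5969
The function is concave.

1


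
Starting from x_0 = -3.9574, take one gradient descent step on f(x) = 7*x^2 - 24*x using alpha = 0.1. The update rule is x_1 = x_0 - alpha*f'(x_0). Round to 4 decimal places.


We compute the gradient at x_0 and apply the update.
f'(x) = 14*x - 24
f'(-3.9574) = 14*-3.9574 - 24 = -79.4036
x_1 = -3.9574 - 0.1*-79.4036 = 3.983


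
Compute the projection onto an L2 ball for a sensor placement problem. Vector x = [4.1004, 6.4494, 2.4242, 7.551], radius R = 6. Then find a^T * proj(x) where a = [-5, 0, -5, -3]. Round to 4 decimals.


Step 1: Compute ||x|| (intermediates to 6 decimals).
||x|| = sqrt(4.1004^2 + 6.4494^2 + 2.4242^2 + 7.551^2) = 11.013736
Step 2: Project.
Since ||x|| > R, scale = R/||x|| = 6/11.013736 = 0.544774, proj(x) = scale * x
proj(x) = [2.233791, 3.513465, 1.320641, 4.113588]
Step 3: Dot product.
a^T * proj(x) = -5*2.233791 + 0*3.513465 - 5*1.320641 - 3*4.113588 = -30.1129


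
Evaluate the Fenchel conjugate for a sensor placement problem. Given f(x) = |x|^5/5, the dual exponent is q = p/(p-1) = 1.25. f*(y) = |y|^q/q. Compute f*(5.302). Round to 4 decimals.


The conjugate exponent q satisfies 1/p + 1/q = 1.
p = 5, so q = 5/(5 - 1) = 1.25
|y|^q = 5.302^1.25 = 8.0454
f*(5.302) = 8.0454 / 1.25 = 6.4363


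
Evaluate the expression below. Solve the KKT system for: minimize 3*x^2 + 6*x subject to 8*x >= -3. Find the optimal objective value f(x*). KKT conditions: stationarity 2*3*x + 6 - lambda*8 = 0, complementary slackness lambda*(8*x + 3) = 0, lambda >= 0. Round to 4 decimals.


Step 1: Try lambda = 0 (constraint inactive).
x_unc = -6/(2*3) = -1.0
Check: 8*-1.0 = -8.0 < -3 -- violated!
Step 2: Constraint must be active: 8*x = -3
x* = -3/8 = -0.375
lambda = (2*3*(-0.375) + 6)/8 = 0.4688
Step 3: Compute optimal value.
f(x*) = 3*(-0.375)^2 + 6*(-0.375) = -1.8281


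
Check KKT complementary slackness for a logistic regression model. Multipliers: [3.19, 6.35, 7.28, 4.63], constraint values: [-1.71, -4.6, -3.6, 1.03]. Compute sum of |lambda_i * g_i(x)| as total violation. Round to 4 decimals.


KKT complementary slackness check:
lambda_1 * g_1 = 3.19 * -1.71 = -5.4549
lambda_2 * g_2 = 6.35 * -4.6 = -29.21
lambda_3 * g_3 = 7.28 * -3.6 = -26.208
lambda_4 * g_4 = 4.63 * 1.03 = 4.7689
Total violation = 5.4549 + 29.21 + 26.208 + 4.7689 = 65.6418


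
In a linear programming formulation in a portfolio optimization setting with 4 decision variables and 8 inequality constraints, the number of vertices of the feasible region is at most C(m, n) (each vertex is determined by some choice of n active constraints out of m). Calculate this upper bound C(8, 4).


Each vertex corresponds to some choice of n active constraints out of m, so the number of vertices is at most C(m, n) = m! / (n!(m-n)!).
m = 8, n = 4
Numerator: 8 * 7 * 6 * 5
Denominator: 4! = 24
C(8, 4) = 70


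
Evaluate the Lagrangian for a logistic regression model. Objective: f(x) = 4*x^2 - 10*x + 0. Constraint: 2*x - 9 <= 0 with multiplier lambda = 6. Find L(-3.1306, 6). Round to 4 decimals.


Step 1: Evaluate f(x).
f(-3.1306) = 4*(-3.1306)^2 - 10*(-3.1306) + 0 = 70.5086
Step 2: Evaluate g(x).
g(-3.1306) = 2*-3.1306 - 9 = -15.2612
Step 3: Compute Lagrangian.
L = 70.5086 + 6*-15.2612 = -21.0586


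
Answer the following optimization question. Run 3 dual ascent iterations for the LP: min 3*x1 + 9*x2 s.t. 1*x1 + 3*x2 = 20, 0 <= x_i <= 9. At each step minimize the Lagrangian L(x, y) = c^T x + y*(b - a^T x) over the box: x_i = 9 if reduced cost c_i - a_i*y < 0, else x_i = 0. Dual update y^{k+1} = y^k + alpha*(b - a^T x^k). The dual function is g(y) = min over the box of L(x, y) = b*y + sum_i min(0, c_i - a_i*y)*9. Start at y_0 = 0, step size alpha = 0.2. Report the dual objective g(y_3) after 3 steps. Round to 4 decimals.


Dual ascent for LP: min 3*x1 + 9*x2, 1*x1 + 3*x2 = 20, 0 <= x_i <= 9
Step 1: y^k = 0.0, reduced costs: (3.0, 9.0)
  x^k = (0.0, 0.0), subgradient = b - a^T x = 20.0
  y^{k+1} = 0.0 + 0.2*20.0 = 4.0
Step 2: y^k = 4.0, reduced costs: (-1.0, -3.0)
  x^k = (9.0, 9.0), subgradient = b - a^T x = -16.0
  y^{k+1} = 4.0 + 0.2*-16.0 = 0.8
Step 3: y^k = 0.8, reduced costs: (2.2, 6.6)
  x^k = (0.0, 0.0), subgradient = b - a^T x = 20.0
  y^{k+1} = 0.8 + 0.2*20.0 = 4.8
Dual objective at y_3 = 4.8: reduced costs (-1.8, -5.4), box minimizer x = (9.0, 9.0)
g(y_3) = b*y + (c1 - a1*y)*x1 + (c2 - a2*y)*x2 = 20*4.8 + (-1.8)*9.0 + (-5.4)*9.0 = 96.0 - 16.2 - 48.6 = 31.2


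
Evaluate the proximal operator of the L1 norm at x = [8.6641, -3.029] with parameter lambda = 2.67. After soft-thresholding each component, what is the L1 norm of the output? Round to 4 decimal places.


Soft-thresholding with lambda = 2.67:
prox(8.6641) = sign(8.6641)*max(|8.6641| - 2.67, 0) = 5.9941
prox(-3.029) = sign(-3.029)*max(|-3.029| - 2.67, 0) = -0.359
prox(x) = [5.9941, -0.359]
||prox(x)||_1 = 5.9941 + 0.359 = 6.3531


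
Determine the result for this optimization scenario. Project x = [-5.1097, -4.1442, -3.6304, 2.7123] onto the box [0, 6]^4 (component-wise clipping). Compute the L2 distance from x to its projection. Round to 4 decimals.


Project each component onto [0, 6].
clip(-5.1097) = 0.0, clip(-4.1442) = 0.0, clip(-3.6304) = 0.0, clip(2.7123) = 2.7123
Projection = [0.0, 0.0, 0.0, 2.7123]
Squared diffs: [26.109, 17.1744, 13.1798, 0.0]
Distance = sqrt(56.4632) = 7.5142


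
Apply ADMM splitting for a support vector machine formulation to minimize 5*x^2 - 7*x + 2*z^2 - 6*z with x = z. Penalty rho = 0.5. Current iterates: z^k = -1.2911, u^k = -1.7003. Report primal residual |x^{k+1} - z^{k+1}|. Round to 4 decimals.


ADMM iteration with rho = 0.5, z^k = -1.2911, u^k = -1.7003
Step 1: x-update.
Minimize 5*x^2 - 7*x + (0.5/2)*(x + 1.2911 - 1.7003)^2
FOC: (2*5 + 0.5)*x = 7 + 0.5*(-1.2911 + 1.7003)
x^{k+1} = 0.6862
Step 2: z-update.
Minimize 2*z^2 - 6*z + (0.5/2)*(0.6862 - z - 1.7003)^2
FOC: (2*2 + 0.5)*z = 6 + 0.5*(0.6862 - 1.7003)
z^{k+1} = 1.2207
Step 3: u-update.
u^{k+1} = -1.7003 + 0.6862 - 1.2207 = -2.2348
Step 4: Primal residual = |0.6862 - 1.2207| = 0.5345


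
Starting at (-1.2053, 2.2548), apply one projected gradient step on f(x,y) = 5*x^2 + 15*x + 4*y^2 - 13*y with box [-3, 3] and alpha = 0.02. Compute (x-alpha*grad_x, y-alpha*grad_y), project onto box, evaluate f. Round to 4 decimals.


Step 1: Compute gradient at (-1.2053, 2.2548).
grad_x = 2*5*-1.2053 + 15 = 2.947
grad_y = 2*4*2.2548 - 13 = 5.0384
Step 2: Gradient step.
x_raw = -1.2053 - 0.02*2.947 = -1.2642
y_raw = 2.2548 - 0.02*5.0384 = 2.154
Step 3: Project onto [-3, 3].
x_proj = clip(-1.2642) = -1.2642
y_proj = clip(2.154) = 2.154
Step 4: Evaluate f.
f(-1.2642, 2.154) = -20.4151


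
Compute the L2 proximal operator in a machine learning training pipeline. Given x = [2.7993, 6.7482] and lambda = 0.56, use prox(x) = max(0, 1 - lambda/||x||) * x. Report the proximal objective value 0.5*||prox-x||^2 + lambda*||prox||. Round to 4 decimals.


Step 1: Compute ||x||.
||x|| = 7.3058
Step 2: Compute scaling factor.
scale = max(0, 1 - 0.56/7.3058) = 0.9233
Step 3: prox(x) = [2.5847, 6.2309]
||prox(x)|| = 6.7458
Step 4: Proximal objective.
0.5*||prox-x||^2 = 0.1568
lambda*||prox|| = 3.7776
Total = 3.9344


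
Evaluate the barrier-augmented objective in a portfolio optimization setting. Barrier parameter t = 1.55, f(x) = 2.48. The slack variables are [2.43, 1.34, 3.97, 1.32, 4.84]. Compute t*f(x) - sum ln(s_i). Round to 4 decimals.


Step 1: Compute log-barrier.
ln values: [0.8879, 0.2927, 1.3788, 0.2776, 1.5769]
phi = -(0.8879 + 0.2927 + 1.3788 + 0.2776 + 1.5769) = -4.4139
Step 2: Compute augmented objective.
t*f(x) = 1.55*2.48 = 3.844
Total = 3.844 - 4.4139 = -0.5699


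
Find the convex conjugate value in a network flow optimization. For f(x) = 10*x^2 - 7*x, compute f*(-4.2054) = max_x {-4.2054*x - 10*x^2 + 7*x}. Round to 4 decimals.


f*(y) = sup_x {y*x - a*x^2 - b*x} = sup_x {(y-b)*x - a*x^2}
FOC: (y - b) - 2a*x = 0 => x* = (y - b)/(2a)
x* = (-4.2054 + 7)/(2*10) = 0.1397
f*(-4.2054) = (y-b)^2/(4a) = (-4.2054 + 7)^2/(4*10)
= 7.8098/40 = 0.1952


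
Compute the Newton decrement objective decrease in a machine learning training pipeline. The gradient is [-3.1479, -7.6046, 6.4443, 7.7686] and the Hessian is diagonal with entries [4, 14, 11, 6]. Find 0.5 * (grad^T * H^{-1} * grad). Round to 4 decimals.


Step 1: H is diagonal, so H^(-1) * g = [-0.787, -0.5432, 0.5858, 1.2948].
Step 2: g^T H^(-1) g = sum_i g_i^2 / H_ii
  = (-3.1479)^2/4 + (-7.6046)^2/14 + (6.4443)^2/11 + (7.7686)^2/6
  = 2.4773 + 4.1307 + 3.7754 + 10.0585 = 20.4419
Step 3: Objective decrease = 0.5 * g^T H^(-1) g = 10.221


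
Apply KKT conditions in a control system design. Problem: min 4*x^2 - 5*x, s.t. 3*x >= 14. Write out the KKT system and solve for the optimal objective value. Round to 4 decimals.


Step 1: Try lambda = 0 (constraint inactive).
x_unc = 5/(2*4) = 0.625
Check: 3*0.625 = 1.875 < 14 -- violated!
Step 2: Constraint must be active: 3*x = 14
x* = 14/3 = 4.6667 (rounded; the exact value 14/3 is used below)
lambda = (2*4*(14/3) - 5)/3 = 10.7778
Step 3: Compute optimal value.
f(x*) = 4*(14/3)^2 - 5*(14/3) = 63.7778


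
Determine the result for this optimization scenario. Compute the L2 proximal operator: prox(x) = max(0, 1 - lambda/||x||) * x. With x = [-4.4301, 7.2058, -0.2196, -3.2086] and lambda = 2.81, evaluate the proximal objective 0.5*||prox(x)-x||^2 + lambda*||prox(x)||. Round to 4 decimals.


Step 1: Compute ||x||.
||x|| = 9.0495
Step 2: Compute scaling factor.
scale = max(0, 1 - 2.81/9.0495) = 0.6895
Step 3: prox(x) = [-3.0545, 4.9683, -0.1514, -2.2123]
||prox(x)|| = 6.2395
Step 4: Proximal objective.
0.5*||prox-x||^2 = 3.9481
lambda*||prox|| = 17.533
Total = 21.4809


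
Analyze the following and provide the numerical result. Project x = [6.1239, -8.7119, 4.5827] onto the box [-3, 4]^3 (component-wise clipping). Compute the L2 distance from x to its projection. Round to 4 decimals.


Project each component onto [-3, 4].
clip(6.1239) = 4.0, clip(-8.7119) = -3.0, clip(4.5827) = 4.0
Projection = [4.0, -3.0, 4.0]
Squared diffs: [4.511, 32.6258, 0.3395]
Distance = sqrt(37.4763) = 6.1218


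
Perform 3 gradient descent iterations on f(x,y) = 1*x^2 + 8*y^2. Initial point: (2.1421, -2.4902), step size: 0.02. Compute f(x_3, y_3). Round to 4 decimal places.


Gradient descent on f(x,y) = 1*x^2 + 8*y^2.
Starting point: (2.1421, -2.4902), alpha = 0.02
Step 1: grad_x = 2*1*2.1421 = 4.2842, grad_y = 2*8*-2.4902 = -39.8432
  x_1 = 2.1421 - 0.02*4.2842 = 2.0564
  y_1 = -2.4902 - 0.02*-39.8432 = -1.6933
Step 2: grad_x = 2*1*2.0564 = 4.1128, grad_y = 2*8*-1.6933 = -27.0934
  x_2 = 2.0564 - 0.02*4.1128 = 1.9742
  y_2 = -1.6933 - 0.02*-27.0934 = -1.1515
Step 3: grad_x = 2*1*1.9742 = 3.9483, grad_y = 2*8*-1.1515 = -18.4235
  x_3 = 1.9742 - 0.02*3.9483 = 1.8952
  y_3 = -1.1515 - 0.02*-18.4235 = -0.783
f(1.8952, -0.783) = 1*1.8952^2 + 8*(-0.783)^2 = 8.4965


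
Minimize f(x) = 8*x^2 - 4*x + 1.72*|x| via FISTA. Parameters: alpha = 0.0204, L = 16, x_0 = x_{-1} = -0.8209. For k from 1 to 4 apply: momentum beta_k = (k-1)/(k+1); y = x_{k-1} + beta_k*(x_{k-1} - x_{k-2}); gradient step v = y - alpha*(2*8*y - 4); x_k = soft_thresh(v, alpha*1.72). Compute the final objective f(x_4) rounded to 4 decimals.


FISTA on f(x) = 8*x^2 - 4*x + 1.72*|x|
L = 16, alpha = 0.0204
Iteration 1: beta = 0.0, y = -0.8209 + 0.0*(-0.8209 + 0.8209) = -0.8209
  grad(y) = -17.1344, v = y - alpha*grad = -0.4714
  prox(v) = soft_thresh(-0.4714, 0.0351) = -0.4363
Iteration 2: beta = 0.3333, y = -0.4363 + 0.3333*(-0.4363 + 0.8209) = -0.3081
  grad(y) = -8.929, v = y - alpha*grad = -0.1259
  prox(v) = soft_thresh(-0.1259, 0.0351) = -0.0908
Iteration 3: beta = 0.5, y = -0.0908 + 0.5*(-0.0908 + 0.4363) = 0.0819
  grad(y) = -2.6896, v = y - alpha*grad = 0.1368
  prox(v) = soft_thresh(0.1368, 0.0351) = 0.1017
Iteration 4: beta = 0.6, y = 0.1017 + 0.6*(0.1017 + 0.0908) = 0.2172
  grad(y) = -0.5251, v = y - alpha*grad = 0.2279
  prox(v) = soft_thresh(0.2279, 0.0351) = 0.1928
f(x_4) = 8*0.1928^2 - 4*0.1928 + 1.72*|0.1928| = -0.1422


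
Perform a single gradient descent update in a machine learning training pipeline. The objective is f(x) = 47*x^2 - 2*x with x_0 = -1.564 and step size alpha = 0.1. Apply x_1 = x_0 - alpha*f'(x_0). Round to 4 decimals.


We compute the gradient at x_0 and apply the update.
f'(x) = 94*x - 2
f'(-1.564) = 94*-1.564 - 2 = -149.016
x_1 = -1.564 - 0.1*-149.016 = 13.3376


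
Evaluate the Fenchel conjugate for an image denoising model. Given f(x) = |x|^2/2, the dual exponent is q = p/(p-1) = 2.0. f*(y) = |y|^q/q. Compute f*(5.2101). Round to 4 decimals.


The conjugate exponent q satisfies 1/p + 1/q = 1.
p = 2, so q = 2/(2 - 1) = 2.0
|y|^q = 5.2101^2.0 = 27.1451
f*(5.2101) = 27.1451 / 2.0 = 13.5726


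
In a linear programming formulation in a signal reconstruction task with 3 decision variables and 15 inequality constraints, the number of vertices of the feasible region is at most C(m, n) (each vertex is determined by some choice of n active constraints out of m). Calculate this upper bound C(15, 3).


Each vertex corresponds to some choice of n active constraints out of m, so the number of vertices is at most C(m, n) = m! / (n!(m-n)!).
m = 15, n = 3
Numerator: 15 * 14 * 13
Denominator: 3! = 6
C(15, 3) = 455


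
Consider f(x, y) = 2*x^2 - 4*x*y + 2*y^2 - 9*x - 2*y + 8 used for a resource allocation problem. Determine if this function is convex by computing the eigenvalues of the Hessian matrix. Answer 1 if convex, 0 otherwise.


The Hessian of f(x,y) = 2*x^2 - 4*x*y + 2*y^2 - 9*x - 2*y + 8 is:
H = [[4, -4], [-4, 4]]
Trace = 4 + 4 = 8
Determinant = 4*4 - (-4)^2 = 0
Discriminant = (8)^2 - 4*0 = 64.0
Eigenvalues: lambda_1 = 0.0, lambda_2 = 8.0
The function is convex.

1


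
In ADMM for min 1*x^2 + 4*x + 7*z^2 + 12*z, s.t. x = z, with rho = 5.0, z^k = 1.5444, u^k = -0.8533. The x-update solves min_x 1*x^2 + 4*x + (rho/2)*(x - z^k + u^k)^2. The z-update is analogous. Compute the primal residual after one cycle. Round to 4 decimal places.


ADMM iteration with rho = 5.0, z^k = 1.5444, u^k = -0.8533
Step 1: x-update.
Minimize 1*x^2 + 4*x + (5.0/2)*(x - 1.5444 - 0.8533)^2
FOC: (2*1 + 5.0)*x = -4 + 5.0*(1.5444 + 0.8533)
x^{k+1} = 1.1412
Step 2: z-update.
Minimize 7*z^2 + 12*z + (5.0/2)*(1.1412 - z - 0.8533)^2
FOC: (2*7 + 5.0)*z = -12 + 5.0*(1.1412 - 0.8533)
z^{k+1} = -0.5558
Step 3: u-update.
u^{k+1} = -0.8533 + 1.1412 + 0.5558 = 0.8437
Step 4: Primal residual = |1.1412 + 0.5558| = 1.697
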